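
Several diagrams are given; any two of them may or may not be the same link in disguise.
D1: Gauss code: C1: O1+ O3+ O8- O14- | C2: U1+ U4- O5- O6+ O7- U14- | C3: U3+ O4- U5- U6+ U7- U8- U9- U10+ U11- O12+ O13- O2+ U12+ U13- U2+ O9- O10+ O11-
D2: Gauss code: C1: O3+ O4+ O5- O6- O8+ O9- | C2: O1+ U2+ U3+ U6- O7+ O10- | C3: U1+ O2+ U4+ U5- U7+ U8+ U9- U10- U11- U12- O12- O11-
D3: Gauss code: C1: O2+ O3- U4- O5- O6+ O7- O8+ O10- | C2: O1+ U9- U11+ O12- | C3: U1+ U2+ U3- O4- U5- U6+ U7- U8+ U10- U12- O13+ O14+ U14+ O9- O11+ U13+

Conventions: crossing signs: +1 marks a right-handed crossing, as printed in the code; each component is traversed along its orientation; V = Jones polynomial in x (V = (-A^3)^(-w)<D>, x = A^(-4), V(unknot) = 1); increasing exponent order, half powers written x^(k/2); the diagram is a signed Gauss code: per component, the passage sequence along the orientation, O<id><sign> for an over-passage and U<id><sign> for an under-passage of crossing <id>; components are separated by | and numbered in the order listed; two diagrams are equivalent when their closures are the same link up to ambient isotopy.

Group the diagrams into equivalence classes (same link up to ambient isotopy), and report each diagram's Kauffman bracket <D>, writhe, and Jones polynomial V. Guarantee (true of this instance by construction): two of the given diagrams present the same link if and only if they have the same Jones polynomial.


equivalence classes: {D1, D3} | {D2}
D1 (bracket A^-6 + A^-2 + A^2 + A^6; 14 crossings at w = -2): V = x^-3 + x^-2 + x^-1 + 1
V(D2) = 1 + x + x^2 + x^3  (w 0, c 12, <D> = A^-12 + A^-8 + A^-4 + 1)
V(D3) = x^-3 + x^-2 + x^-1 + 1  (w 0, c 14, <D> = 1 + A^4 + A^8 + A^12)
observation: V(x) takes 2 values over 3 diagrams, fixing the grouping


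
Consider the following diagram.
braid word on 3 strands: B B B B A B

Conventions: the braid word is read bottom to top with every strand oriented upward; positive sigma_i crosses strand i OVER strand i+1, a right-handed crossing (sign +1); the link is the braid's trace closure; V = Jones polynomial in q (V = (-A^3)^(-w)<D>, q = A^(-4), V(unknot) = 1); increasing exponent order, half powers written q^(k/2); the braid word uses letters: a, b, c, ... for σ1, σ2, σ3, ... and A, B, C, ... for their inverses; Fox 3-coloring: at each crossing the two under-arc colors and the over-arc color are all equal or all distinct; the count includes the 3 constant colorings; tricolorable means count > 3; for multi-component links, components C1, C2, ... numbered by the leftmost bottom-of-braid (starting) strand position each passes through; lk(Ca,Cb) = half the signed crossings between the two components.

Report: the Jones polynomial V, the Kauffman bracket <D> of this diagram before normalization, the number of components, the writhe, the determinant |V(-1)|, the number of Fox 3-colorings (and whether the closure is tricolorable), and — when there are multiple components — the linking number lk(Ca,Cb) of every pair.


V(q) = -q^-7 + q^-6 - q^-5 + q^-4 + q^-2
bracket: A^-10 + A^-2 - A^2 + A^6 - A^10, w = -6
1 component, writhe -6, over 6 crossings
det 5, colorings 3 of 3^6 — not tricolorable
observation: V spans 5 powers of q: at least 5 crossings in any diagram


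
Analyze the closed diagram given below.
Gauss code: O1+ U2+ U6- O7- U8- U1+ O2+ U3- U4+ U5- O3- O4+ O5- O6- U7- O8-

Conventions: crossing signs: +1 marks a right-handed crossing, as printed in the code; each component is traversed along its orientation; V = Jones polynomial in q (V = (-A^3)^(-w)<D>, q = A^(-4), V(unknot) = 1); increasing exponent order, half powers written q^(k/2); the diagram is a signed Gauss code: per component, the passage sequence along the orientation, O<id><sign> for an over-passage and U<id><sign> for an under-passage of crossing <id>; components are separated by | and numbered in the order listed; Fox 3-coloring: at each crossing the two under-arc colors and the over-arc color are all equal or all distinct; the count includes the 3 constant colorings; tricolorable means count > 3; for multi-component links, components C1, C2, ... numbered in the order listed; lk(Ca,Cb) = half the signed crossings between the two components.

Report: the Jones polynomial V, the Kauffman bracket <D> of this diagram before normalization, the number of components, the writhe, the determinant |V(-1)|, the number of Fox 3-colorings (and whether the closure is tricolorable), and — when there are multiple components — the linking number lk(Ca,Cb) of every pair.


V = 1
<D> = A^-6 (w = -2)
1 component over 8 crossings, w = -2
3 Fox colorings among 3^8, |V(-1)| = 1: not tricolorable
why: det 1 = |V(-1)|; not divisible by 3, so not tricolorable


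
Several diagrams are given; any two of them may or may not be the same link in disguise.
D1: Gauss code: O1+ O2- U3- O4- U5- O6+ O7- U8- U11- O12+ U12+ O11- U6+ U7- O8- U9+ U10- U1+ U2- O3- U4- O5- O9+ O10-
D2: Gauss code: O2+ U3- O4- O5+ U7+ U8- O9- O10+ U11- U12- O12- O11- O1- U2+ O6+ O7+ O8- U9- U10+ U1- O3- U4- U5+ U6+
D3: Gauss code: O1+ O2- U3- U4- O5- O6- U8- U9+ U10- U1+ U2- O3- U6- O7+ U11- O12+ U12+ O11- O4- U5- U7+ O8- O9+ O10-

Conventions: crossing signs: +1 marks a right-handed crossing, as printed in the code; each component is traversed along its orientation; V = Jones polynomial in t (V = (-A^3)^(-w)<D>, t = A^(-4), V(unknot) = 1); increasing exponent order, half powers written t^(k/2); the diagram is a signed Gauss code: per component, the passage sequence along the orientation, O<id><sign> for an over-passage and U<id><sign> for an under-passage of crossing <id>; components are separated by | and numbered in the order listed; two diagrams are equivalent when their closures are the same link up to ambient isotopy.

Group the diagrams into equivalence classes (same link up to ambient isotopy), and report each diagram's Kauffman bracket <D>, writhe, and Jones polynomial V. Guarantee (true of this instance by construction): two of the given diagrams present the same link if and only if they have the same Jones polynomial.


classes: {D1} | {D2} | {D3}
V(D1) = -t^-4 + t^-3 + t^-1  [12 crossings, <D> = A^-8 + 1 - A^4, w = -4]
V(D2) = t^-2 - t^-1 + 1 - t + t^2  [12 crossings, <D> = A^-14 - A^-10 + A^-6 - A^-2 + A^2, w = -2]
V(D3) = -t^-6 + t^-5 - t^-4 + 2t^-3 - t^-2 + t^-1  [12 crossings, <D> = A^-8 - A^-4 + 2 - A^4 + A^8 - A^12, w = -4]
note: comparing 3 Jones polynomials yields 3 groups


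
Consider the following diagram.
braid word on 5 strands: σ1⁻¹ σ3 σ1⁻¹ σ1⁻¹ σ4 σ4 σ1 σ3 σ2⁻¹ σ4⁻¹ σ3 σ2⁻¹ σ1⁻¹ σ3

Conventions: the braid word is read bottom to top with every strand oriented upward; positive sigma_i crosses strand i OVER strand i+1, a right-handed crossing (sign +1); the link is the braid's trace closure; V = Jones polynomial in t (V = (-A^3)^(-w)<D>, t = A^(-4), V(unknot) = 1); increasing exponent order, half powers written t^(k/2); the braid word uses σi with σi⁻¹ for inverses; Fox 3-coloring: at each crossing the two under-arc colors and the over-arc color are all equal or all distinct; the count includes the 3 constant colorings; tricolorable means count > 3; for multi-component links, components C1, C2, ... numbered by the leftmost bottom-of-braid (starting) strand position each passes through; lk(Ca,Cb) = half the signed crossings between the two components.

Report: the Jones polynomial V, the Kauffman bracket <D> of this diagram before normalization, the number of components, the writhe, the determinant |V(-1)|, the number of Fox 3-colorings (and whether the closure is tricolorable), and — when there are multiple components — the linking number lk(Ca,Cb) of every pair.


V = -t^-5 + 3t^-4 - 6t^-3 + 9t^-2 - 11t^-1 + 14 - 12t + 10t^2 - 8t^3 + 4t^4 - 2t^5 + t^6
<D> = A^-24 - 2A^-20 + 4A^-16 - 8A^-12 + 10A^-8 - 12A^-4 + 14 - 11A^4 + 9A^8 - 6A^12 + 3A^16 - A^20 (w = 0)
1 component over 14 crossings, w = 0
27 Fox colorings among 3^14, |V(-1)| = 81: tricolorable
why: |V(-1)| = 81: so tricolorable, since 3 divides 81


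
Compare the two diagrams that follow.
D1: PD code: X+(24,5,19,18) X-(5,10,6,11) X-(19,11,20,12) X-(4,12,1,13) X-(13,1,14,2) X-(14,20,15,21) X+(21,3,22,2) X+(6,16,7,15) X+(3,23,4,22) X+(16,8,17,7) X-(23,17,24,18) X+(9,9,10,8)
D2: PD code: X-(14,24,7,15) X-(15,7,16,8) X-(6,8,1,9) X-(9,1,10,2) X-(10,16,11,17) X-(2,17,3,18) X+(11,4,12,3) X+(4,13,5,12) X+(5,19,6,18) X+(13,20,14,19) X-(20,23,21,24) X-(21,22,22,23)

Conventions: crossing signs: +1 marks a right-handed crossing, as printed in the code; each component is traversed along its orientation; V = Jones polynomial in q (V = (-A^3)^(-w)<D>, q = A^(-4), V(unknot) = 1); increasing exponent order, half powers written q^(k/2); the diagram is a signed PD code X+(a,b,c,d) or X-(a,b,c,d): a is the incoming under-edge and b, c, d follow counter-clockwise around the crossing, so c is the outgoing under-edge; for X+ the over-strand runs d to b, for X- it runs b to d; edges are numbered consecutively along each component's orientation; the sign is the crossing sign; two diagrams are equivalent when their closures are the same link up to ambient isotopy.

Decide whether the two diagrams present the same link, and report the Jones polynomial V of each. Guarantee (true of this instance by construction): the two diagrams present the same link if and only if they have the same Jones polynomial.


same link: no
V(D1) = q^-4 + q^-2 + 2  [12 crossings, <D> = 2 + A^8 + A^16, w = 0]
V(D2) = q^-3 + q^-2 + q^-1 + 1  (w -4, c 12, <D> = A^-12 + A^-8 + A^-4 + 1)
note: V(q) takes 2 values over 2 diagrams, fixing the grouping


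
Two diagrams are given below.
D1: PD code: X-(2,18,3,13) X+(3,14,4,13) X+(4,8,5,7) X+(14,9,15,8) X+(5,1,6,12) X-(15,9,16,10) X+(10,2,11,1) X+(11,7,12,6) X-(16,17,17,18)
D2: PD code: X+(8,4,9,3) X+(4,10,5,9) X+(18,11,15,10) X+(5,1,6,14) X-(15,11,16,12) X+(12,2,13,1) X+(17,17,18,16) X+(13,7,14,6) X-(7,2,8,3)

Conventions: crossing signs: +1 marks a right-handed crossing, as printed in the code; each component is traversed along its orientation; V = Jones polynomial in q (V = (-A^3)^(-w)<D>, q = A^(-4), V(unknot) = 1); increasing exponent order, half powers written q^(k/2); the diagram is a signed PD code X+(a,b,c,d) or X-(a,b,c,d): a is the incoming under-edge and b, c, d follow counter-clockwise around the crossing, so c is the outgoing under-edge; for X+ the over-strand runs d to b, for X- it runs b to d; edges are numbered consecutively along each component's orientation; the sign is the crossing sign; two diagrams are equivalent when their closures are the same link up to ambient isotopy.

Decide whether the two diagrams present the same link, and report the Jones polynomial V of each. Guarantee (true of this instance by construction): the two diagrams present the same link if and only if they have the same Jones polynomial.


equivalent: yes
D1 (bracket -A^-9 + A^-1 + A^3 + A^7; 9 crossings at w = +3): V = -q^(1/2) - q^(3/2) - q^(5/2) + q^(9/2)
D2 (bracket -A^-3 + A^5 + A^9 + A^13; 9 crossings at w = +5): V = -q^(1/2) - q^(3/2) - q^(5/2) + q^(9/2)
key observation: from 9 to 9 crossings by R-moves: one link, two diagrams


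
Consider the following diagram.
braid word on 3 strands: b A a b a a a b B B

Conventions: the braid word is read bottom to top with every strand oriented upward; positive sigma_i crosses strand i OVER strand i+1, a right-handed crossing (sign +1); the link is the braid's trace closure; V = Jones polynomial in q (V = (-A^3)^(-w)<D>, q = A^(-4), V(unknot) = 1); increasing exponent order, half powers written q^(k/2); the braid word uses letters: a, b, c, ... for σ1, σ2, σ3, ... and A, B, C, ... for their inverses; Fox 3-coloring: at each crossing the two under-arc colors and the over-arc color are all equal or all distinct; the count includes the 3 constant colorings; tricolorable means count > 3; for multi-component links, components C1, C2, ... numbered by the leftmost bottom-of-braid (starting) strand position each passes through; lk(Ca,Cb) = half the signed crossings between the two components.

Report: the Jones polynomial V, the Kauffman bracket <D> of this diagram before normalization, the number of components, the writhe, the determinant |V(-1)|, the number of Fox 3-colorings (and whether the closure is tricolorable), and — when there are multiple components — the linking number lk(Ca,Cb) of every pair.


V = q + q^3 - q^4
<D> = -A^-4 + 1 + A^8 (w = +4)
1 component over 10 crossings, w = +4
9 Fox colorings among 3^10, |V(-1)| = 3: tricolorable
why: V spans 3 powers of q: at least 3 crossings in any diagram


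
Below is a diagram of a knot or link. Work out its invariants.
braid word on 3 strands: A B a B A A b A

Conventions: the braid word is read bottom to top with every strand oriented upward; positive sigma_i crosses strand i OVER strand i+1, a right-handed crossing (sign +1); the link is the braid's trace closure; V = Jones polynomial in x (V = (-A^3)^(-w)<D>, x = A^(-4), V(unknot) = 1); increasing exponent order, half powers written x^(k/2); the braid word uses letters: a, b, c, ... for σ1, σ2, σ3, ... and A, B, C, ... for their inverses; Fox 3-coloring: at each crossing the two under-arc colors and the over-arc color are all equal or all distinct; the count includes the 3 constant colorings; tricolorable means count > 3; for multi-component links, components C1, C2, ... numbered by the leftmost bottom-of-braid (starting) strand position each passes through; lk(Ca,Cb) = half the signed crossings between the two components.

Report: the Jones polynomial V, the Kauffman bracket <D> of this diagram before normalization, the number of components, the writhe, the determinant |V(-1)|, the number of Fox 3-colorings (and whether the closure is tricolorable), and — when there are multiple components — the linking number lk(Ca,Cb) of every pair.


Jones polynomial: V(x) = x^-7 - 2x^-6 + 2x^-5 - 3x^-4 + 3x^-3 - 2x^-2 + 2x^-1
<D> = 2A^-8 - 2A^-4 + 3 - 3A^4 + 2A^8 - 2A^12 + A^16; writhe -4
components 1, writhe -4 (8 crossings)
3-colorings: 9 of 3^8, det 15 — tricolorable
note: V spans 6 powers of x: at least 6 crossings in any diagram


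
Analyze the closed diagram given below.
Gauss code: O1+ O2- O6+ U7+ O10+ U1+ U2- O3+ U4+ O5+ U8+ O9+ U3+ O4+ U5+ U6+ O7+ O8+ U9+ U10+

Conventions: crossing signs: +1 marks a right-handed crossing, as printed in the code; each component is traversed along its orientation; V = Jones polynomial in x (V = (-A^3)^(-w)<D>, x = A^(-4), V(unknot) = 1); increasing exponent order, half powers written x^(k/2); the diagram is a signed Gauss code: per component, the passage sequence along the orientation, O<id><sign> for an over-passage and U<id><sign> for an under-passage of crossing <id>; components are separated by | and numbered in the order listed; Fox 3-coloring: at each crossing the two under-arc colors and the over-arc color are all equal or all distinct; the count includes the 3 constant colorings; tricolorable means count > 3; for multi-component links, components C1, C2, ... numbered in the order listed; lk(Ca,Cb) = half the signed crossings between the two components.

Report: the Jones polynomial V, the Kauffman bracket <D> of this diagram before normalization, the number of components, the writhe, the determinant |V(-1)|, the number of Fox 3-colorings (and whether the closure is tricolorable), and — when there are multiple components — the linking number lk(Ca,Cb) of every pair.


Jones polynomial: V(x) = x^3 + x^5 - x^8
<D> = -A^-8 + A^4 + A^12; writhe +8
components 1, writhe +8 (10 crossings)
3-colorings: 9 of 3^10, det 3 — tricolorable
note: the span of V is 5, forcing >= 5 crossings in any diagram


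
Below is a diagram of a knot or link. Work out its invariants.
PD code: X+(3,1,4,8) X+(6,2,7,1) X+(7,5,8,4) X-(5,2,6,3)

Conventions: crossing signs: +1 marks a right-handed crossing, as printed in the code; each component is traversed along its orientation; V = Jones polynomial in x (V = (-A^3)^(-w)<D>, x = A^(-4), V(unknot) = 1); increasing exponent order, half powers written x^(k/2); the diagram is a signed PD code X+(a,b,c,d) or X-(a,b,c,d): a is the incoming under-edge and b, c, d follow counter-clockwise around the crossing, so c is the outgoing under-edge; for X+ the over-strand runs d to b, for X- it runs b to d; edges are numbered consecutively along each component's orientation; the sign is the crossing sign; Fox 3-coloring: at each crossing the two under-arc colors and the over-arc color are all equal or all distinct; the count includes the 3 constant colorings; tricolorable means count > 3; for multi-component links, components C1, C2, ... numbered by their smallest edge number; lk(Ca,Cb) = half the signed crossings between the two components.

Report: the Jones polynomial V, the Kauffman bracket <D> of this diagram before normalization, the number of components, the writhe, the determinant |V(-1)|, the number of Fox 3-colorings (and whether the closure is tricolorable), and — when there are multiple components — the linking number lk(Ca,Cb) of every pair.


V = 1
<D> = A^6 (w = +2)
1 component over 4 crossings, w = +2
3 Fox colorings among 3^4, |V(-1)| = 1: not tricolorable
why: |V(-1)| = 1: so not tricolorable, since 3 does not divide 1


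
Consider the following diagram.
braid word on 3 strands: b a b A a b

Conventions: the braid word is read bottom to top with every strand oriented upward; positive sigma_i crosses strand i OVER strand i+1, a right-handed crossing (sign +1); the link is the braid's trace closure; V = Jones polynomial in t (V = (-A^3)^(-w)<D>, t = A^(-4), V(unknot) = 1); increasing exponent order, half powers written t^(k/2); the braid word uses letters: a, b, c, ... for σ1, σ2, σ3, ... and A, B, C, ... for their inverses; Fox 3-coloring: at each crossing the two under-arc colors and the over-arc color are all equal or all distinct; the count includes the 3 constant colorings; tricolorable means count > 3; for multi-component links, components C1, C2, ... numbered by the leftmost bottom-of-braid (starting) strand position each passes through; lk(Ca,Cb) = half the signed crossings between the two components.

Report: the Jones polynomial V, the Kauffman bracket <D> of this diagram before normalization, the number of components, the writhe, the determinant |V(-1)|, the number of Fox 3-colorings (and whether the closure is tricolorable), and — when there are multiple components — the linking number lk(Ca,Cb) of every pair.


V = t + t^3 - t^4
<D> = -A^-4 + 1 + A^8 (w = +4)
1 component over 6 crossings, w = +4
9 Fox colorings among 3^6, |V(-1)| = 3: tricolorable
why: |V(-1)| = 3: so tricolorable, since 3 divides 3


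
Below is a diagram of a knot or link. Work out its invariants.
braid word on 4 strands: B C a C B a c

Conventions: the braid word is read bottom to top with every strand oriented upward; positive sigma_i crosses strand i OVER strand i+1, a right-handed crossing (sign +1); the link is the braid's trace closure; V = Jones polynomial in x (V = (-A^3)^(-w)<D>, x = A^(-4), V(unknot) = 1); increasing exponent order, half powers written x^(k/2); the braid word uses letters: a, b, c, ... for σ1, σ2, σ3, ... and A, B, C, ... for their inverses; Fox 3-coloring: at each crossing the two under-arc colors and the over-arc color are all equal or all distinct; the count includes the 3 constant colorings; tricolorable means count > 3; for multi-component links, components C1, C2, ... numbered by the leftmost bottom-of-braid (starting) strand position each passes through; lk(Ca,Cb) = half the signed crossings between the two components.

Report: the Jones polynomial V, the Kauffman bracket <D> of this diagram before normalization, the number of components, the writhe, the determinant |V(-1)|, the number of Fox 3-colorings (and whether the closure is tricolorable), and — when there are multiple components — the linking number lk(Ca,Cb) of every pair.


Jones polynomial: V(x) = x^-4 - x^-3 + x^-2 - 2x^-1 + 2 - x + x^2
<D> = -A^-11 + A^-7 - 2A^-3 + 2A - A^5 + A^9 - A^13; writhe -1
components 1, writhe -1 (7 crossings)
3-colorings: 9 of 3^7, det 9 — tricolorable
note: det 9 = |V(-1)|; divisible by 3, so tricolorable


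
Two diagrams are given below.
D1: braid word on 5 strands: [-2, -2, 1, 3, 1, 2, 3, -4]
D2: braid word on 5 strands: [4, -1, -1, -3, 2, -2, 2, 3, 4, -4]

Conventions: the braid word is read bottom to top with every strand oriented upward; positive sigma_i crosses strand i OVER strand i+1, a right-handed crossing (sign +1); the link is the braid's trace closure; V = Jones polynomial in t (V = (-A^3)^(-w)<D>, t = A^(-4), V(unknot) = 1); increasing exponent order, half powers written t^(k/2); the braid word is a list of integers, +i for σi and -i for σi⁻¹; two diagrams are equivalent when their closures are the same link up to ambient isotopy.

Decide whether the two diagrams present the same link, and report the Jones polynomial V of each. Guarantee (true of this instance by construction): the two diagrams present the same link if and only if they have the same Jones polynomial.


equivalent: no
D1 (bracket A^-6 + A^-2 + A^2 + A^6; 8 crossings at w = +2): V = 1 + t + t^2 + t^3
D2 (bracket 1 + A^4 + A^8 + A^12; 10 crossings at w = 0): V = t^-3 + t^-2 + t^-1 + 1
key observation: 2 values of V(t) split the 2 diagrams


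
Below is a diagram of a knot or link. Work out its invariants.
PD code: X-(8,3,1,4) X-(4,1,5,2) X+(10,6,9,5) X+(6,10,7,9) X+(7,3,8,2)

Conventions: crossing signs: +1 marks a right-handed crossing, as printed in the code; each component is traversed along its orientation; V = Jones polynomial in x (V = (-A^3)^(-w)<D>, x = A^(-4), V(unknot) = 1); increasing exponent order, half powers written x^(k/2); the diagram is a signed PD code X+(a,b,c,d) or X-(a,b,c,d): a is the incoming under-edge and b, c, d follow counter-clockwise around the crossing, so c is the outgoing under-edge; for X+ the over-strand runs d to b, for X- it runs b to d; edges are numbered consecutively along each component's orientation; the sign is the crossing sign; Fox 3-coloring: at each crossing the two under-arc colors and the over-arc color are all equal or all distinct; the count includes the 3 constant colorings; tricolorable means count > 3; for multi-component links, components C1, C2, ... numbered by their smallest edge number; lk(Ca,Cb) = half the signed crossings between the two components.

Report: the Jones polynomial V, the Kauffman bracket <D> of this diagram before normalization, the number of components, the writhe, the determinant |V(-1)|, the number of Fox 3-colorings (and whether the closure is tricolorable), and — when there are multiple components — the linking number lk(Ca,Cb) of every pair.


V = -x^(1/2) - x^(5/2)
<D> = A^-7 + A (w = +1)
2 components over 5 crossings, w = +1
lk(C1,C2): +1
3 Fox colorings among 3^5, |V(-1)| = 2: not tricolorable
why: the span of V is 2, within the link bound 5 + 2 - 1


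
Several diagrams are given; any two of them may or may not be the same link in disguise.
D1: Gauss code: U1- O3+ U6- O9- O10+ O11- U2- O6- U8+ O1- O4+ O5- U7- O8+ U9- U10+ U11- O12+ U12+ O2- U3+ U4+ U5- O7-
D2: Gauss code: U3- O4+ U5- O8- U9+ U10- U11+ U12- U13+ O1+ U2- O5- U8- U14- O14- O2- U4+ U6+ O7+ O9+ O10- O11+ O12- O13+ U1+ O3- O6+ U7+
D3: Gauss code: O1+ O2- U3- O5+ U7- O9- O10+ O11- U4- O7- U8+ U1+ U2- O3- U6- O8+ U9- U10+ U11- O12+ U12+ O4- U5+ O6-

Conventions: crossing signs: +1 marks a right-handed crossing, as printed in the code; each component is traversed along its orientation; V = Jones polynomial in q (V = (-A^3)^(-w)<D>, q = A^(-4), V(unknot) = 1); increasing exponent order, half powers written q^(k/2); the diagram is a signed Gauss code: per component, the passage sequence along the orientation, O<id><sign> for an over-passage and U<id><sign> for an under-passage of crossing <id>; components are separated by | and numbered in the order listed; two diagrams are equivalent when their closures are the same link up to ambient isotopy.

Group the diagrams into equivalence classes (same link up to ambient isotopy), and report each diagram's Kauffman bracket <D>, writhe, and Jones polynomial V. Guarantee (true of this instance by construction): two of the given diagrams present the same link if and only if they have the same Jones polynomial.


classes: {D1, D3} | {D2}
V(D1) = -q^-6 + 2q^-5 - 3q^-4 + 4q^-3 - 3q^-2 + 3q^-1 - 2 + q  [12 crossings, <D> = A^-10 - 2A^-6 + 3A^-2 - 3A^2 + 4A^6 - 3A^10 + 2A^14 - A^18, w = -2]
D2 (bracket -A^-20 + 2A^-16 - 3A^-12 + 4A^-8 - 4A^-4 + 5 - 3A^4 + 2A^8 - A^12; 14 crossings at w = 0): V = -q^-3 + 2q^-2 - 3q^-1 + 5 - 4q + 4q^2 - 3q^3 + 2q^4 - q^5
D3 (bracket A^-10 - 2A^-6 + 3A^-2 - 3A^2 + 4A^6 - 3A^10 + 2A^14 - A^18; 12 crossings at w = -2): V = -q^-6 + 2q^-5 - 3q^-4 + 4q^-3 - 3q^-2 + 3q^-1 - 2 + q
note: 2 values of V(q) split the 3 diagrams


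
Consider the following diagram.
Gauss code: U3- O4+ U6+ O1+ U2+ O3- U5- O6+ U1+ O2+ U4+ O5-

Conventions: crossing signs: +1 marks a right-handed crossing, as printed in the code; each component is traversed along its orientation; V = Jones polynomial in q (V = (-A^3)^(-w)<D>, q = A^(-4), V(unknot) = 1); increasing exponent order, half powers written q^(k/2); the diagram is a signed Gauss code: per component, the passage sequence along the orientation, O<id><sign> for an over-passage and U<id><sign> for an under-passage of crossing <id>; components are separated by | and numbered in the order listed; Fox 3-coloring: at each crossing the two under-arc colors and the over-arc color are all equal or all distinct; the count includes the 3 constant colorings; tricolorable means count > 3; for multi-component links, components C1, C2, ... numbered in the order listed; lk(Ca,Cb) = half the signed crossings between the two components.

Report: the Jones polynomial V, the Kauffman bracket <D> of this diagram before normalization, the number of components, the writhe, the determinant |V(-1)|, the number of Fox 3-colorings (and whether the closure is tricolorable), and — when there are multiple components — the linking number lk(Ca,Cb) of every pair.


V(q) = q^-1 - 1 + 2q - 2q^2 + 2q^3 - 2q^4 + q^5
bracket: A^-14 - 2A^-10 + 2A^-6 - 2A^-2 + 2A^2 - A^6 + A^10, w = +2
1 component, writhe +2, over 6 crossings
det 11, colorings 3 of 3^6 — not tricolorable
observation: w = +2 (over 6 crossings) is diagram-only; (-A^3)^(-2) removes it from V


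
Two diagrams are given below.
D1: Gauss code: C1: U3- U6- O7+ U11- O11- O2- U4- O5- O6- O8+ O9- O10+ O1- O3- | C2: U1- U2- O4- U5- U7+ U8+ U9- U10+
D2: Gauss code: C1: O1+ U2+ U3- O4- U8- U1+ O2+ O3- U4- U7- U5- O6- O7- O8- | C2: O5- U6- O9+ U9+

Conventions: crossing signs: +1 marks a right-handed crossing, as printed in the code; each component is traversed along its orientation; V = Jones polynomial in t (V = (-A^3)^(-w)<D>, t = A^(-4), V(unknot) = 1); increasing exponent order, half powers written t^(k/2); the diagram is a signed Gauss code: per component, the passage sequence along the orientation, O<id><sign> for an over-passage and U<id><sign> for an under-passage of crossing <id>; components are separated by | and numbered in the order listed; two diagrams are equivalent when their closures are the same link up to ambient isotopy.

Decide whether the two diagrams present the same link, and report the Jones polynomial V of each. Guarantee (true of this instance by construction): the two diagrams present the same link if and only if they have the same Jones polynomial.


same link: yes
V(D1) = -t^(-5/2) - t^(-1/2)  [11 crossings, <D> = A^-13 + A^-5, w = -5]
D2 (bracket A^-7 + A; 9 crossings at w = -3): V = -t^(-5/2) - t^(-1/2)
note: one V(t) for all 2 diagrams — one class (guaranteed)


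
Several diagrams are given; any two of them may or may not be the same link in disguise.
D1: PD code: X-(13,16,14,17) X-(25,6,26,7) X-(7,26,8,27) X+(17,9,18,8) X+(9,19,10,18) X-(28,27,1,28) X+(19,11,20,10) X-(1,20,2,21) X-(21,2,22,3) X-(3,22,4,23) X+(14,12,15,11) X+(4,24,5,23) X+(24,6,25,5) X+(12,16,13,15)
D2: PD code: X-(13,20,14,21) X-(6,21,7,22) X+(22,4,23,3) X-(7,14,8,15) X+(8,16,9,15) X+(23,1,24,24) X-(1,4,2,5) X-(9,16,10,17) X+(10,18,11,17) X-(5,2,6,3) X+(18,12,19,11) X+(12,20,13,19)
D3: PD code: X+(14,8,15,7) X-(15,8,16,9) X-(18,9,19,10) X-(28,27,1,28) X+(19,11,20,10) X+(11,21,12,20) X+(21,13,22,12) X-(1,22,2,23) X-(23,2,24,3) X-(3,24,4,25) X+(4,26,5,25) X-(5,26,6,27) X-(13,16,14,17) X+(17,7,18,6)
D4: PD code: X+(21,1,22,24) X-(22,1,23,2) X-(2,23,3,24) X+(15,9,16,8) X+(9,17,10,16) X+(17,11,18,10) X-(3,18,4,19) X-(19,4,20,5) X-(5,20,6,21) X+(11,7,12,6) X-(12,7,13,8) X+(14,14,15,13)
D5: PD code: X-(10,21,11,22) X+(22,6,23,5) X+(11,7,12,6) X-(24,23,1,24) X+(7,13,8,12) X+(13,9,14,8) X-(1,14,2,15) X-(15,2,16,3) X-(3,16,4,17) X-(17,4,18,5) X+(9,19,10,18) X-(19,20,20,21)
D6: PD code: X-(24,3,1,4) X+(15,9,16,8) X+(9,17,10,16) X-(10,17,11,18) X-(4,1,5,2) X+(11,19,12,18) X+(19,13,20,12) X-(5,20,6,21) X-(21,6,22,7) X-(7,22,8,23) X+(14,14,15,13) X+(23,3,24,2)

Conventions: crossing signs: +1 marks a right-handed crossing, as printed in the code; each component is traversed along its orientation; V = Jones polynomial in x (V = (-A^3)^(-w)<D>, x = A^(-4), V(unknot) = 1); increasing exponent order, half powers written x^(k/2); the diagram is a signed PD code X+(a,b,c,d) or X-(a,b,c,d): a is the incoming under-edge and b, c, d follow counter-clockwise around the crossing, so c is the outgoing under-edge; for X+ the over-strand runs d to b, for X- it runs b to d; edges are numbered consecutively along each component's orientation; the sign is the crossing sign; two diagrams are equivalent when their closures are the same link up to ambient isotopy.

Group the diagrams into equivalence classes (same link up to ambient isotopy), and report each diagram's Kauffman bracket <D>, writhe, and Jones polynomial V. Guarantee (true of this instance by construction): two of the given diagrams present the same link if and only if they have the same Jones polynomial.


equivalence classes: {D1, D3, D4, D5, D6} | {D2}
D1 (bracket -A^-12 + A^-8 - A^-4 + 3 - A^4 + A^8 - A^12; 14 crossings at w = 0): V = -x^-3 + x^-2 - x^-1 + 3 - x + x^2 - x^3
V(D2) = 1  [12 crossings, <D> = 1, w = 0]
V(D3) = -x^-3 + x^-2 - x^-1 + 3 - x + x^2 - x^3  [14 crossings, <D> = -A^-18 + A^-14 - A^-10 + 3A^-6 - A^-2 + A^2 - A^6, w = -2]
V(D4) = -x^-3 + x^-2 - x^-1 + 3 - x + x^2 - x^3  [12 crossings, <D> = -A^-12 + A^-8 - A^-4 + 3 - A^4 + A^8 - A^12, w = 0]
V(D5) = -x^-3 + x^-2 - x^-1 + 3 - x + x^2 - x^3  (w -2, c 12, <D> = -A^-18 + A^-14 - A^-10 + 3A^-6 - A^-2 + A^2 - A^6)
V(D6) = -x^-3 + x^-2 - x^-1 + 3 - x + x^2 - x^3  (w 0, c 12, <D> = -A^-12 + A^-8 - A^-4 + 3 - A^4 + A^8 - A^12)
observation: 2 values of V(x) split the 6 diagrams


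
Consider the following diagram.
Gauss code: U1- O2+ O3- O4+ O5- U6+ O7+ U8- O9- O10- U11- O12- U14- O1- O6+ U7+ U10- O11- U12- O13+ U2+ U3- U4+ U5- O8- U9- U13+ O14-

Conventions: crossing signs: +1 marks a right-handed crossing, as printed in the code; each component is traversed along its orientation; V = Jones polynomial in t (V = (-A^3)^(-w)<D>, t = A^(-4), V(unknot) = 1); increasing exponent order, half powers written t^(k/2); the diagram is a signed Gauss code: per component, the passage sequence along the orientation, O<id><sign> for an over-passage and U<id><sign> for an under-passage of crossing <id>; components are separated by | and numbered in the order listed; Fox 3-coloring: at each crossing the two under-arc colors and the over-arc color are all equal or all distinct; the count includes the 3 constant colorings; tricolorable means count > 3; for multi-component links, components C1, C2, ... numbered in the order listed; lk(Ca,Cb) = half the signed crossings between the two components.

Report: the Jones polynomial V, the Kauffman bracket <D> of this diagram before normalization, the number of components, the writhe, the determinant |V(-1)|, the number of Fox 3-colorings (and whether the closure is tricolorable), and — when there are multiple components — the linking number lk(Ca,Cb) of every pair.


Jones polynomial: V(t) = -t^-4 + t^-3 + t^-1
<D> = A^-8 + 1 - A^4; writhe -4
components 1, writhe -4 (14 crossings)
3-colorings: 9 of 3^14, det 3 — tricolorable
note: the span of V is 3, forcing >= 3 crossings in any diagram


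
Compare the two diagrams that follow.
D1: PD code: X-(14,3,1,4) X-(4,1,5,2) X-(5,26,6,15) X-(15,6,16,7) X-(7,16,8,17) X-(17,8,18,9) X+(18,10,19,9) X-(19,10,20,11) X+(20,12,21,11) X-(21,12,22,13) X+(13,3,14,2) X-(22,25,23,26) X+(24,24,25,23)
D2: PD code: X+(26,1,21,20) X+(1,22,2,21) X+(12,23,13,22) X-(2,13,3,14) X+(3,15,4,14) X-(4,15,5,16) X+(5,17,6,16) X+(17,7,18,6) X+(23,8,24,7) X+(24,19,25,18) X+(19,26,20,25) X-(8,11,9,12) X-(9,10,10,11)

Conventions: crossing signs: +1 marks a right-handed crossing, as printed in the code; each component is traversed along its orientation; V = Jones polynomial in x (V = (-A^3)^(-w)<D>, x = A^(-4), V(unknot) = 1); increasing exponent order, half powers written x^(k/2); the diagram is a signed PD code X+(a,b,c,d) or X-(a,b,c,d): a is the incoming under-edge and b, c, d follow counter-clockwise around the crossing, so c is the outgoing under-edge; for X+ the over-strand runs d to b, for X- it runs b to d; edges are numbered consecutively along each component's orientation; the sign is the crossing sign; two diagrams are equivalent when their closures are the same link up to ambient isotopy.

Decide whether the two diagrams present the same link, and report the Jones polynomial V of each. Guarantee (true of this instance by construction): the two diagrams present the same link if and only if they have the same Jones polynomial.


equivalent: no
D1 (bracket A^-9 + A^-1 - A^3 + A^7; 13 crossings at w = -5): V = -x^(-11/2) + x^(-9/2) - x^(-7/2) - x^(-3/2)
D2 (bracket A^-19 - A^-15 + A^-11 - A^-7 + A^-3 + A^5; 13 crossings at w = +5): V = -x^(5/2) - x^(9/2) + x^(11/2) - x^(13/2) + x^(15/2) - x^(17/2)
key observation: V(x) takes 2 values over 2 diagrams, fixing the grouping


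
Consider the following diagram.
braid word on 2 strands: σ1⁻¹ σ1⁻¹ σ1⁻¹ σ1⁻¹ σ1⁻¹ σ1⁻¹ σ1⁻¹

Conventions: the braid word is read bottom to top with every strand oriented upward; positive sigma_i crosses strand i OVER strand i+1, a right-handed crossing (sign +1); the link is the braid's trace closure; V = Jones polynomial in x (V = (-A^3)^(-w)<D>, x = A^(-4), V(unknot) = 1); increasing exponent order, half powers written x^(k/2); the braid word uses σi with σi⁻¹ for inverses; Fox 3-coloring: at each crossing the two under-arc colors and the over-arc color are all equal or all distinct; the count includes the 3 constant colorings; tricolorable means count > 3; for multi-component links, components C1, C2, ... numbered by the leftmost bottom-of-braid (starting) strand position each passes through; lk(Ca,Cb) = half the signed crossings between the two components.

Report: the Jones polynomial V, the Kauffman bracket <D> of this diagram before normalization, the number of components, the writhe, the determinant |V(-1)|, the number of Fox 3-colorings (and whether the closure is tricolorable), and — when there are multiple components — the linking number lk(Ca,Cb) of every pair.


V = -x^-10 + x^-9 - x^-8 + x^-7 - x^-6 + x^-5 + x^-3
<D> = -A^-9 - A^-1 + A^3 - A^7 + A^11 - A^15 + A^19 (w = -7)
1 component over 7 crossings, w = -7
3 Fox colorings among 3^7, |V(-1)| = 7: not tricolorable
why: w = -7 (over 7 crossings) is diagram-only; (-A^3)^(7) removes it from V


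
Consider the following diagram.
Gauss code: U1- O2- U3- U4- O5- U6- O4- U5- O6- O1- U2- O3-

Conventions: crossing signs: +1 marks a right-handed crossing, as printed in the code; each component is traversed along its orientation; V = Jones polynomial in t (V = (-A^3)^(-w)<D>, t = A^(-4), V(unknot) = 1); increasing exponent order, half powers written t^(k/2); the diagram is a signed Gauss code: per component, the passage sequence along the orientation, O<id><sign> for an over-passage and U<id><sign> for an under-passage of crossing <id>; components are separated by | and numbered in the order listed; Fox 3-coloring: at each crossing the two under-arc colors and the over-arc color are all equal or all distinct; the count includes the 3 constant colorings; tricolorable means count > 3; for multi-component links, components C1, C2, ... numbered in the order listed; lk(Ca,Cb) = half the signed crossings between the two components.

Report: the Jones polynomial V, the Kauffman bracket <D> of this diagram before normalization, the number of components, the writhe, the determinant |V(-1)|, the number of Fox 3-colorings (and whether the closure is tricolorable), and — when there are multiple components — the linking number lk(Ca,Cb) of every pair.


V(t) = t^-8 - 2t^-7 + t^-6 - 2t^-5 + 2t^-4 + t^-2
bracket: A^-10 + 2A^-2 - 2A^2 + A^6 - 2A^10 + A^14, w = -6
1 component, writhe -6, over 6 crossings
det 9, colorings 27 of 3^6 — tricolorable
observation: V spans 6 powers of t: at least 6 crossings in any diagram


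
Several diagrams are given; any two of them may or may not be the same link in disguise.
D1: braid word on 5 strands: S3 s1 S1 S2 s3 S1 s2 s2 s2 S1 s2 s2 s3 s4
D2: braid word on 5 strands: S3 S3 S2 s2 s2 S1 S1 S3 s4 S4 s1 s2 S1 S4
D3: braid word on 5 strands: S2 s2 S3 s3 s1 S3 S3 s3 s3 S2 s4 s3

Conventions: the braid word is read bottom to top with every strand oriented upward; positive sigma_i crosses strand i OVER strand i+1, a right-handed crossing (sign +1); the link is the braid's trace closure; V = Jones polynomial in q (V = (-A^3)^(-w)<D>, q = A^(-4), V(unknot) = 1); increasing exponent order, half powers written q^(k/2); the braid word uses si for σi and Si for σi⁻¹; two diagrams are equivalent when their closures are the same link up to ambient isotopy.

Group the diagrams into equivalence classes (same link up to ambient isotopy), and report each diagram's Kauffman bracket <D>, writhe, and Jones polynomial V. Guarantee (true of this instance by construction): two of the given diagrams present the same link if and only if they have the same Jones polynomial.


grouping into links: {D1} | {D2} | {D3}
V(D1) = q^-1 - 1 + 2q - 2q^2 + 2q^3 - 2q^4 + q^5  (w +4, c 14, <D> = A^-8 - 2A^-4 + 2 - 2A^4 + 2A^8 - A^12 + A^16)
V(D2) = -q^-6 + 2q^-5 - 3q^-4 + 4q^-3 - 3q^-2 + 3q^-1 - 2 + q  (w -4, c 14, <D> = A^-16 - 2A^-12 + 3A^-8 - 3A^-4 + 4 - 3A^4 + 2A^8 - A^12)
D3 (bracket A^6; 12 crossings at w = +2): V = 1
why: 3 classes among 3 diagrams; unequal V(q) rules out equality


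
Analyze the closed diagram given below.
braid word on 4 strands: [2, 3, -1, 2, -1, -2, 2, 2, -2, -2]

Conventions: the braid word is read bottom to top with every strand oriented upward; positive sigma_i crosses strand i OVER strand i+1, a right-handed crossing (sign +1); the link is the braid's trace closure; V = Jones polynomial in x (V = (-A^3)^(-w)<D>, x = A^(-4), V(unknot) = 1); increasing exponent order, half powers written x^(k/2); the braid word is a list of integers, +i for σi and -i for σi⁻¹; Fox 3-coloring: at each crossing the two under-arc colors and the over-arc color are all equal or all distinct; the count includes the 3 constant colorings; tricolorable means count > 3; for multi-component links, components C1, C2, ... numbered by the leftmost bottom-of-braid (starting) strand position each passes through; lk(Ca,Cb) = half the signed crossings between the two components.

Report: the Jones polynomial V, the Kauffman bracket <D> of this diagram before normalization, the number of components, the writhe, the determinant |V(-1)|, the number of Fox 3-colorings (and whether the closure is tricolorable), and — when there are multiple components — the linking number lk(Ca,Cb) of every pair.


V = -x^(-5/2) - x^(-1/2)
<D> = -A^2 - A^10 (w = 0)
2 components over 10 crossings, w = 0
lk(C1,C2): -1
3 Fox colorings among 3^10, |V(-1)| = 2: not tricolorable
why: the span of V is 2, within the link bound 10 + 2 - 1


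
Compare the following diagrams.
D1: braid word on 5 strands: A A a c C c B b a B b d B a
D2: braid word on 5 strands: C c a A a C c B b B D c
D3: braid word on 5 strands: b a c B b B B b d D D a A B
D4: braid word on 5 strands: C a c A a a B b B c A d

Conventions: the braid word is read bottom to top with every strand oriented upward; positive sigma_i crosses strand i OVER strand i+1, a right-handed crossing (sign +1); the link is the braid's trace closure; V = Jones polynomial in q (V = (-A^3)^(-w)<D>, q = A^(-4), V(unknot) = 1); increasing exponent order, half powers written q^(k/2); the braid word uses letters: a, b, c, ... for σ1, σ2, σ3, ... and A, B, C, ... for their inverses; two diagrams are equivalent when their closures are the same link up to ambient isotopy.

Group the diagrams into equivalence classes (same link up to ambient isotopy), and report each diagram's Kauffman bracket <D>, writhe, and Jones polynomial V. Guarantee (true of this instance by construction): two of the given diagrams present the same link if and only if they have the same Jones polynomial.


grouping into links: {D1, D2, D3, D4}
V(D1) = 1  (w +2, c 14, <D> = A^6)
V(D2) = 1  [12 crossings, <D> = 1, w = 0]
V(D3) = 1  (w 0, c 14, <D> = 1)
V(D4) = 1  (w +2, c 12, <D> = A^6)
why: all 4 diagrams share one V(q), hence one class
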